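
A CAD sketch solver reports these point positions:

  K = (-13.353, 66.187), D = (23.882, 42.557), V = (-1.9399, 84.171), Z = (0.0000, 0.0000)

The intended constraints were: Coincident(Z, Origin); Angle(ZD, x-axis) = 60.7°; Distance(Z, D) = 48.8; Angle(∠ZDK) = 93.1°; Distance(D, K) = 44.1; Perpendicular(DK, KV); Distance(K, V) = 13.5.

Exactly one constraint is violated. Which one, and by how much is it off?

Distance(K, V) = 13.5 — off by 7.80.

Z = (0.00, 0.00) ✓; ZD at 60.70° ✓; |ZD| = 48.80 ✓; ∠ZDK = 93.10° ✓; |DK| = 44.10 ✓; ∠(DK, KV) = 90.00° ✓; |KV| = 21.30 ✗.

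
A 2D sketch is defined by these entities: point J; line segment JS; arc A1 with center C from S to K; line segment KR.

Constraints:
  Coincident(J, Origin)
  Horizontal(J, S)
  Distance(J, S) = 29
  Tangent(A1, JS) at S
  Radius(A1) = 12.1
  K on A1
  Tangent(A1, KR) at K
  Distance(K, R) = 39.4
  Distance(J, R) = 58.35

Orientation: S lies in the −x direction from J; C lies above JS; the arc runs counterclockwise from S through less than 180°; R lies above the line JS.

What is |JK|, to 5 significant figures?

22.301

Checks: |CS| = 12.10 ✓; |CK| = 12.10 ✓; ∠(CK, KR) = 90.00° ✓; |KR| = 39.40 ✓; |JR| = 58.35 ✓.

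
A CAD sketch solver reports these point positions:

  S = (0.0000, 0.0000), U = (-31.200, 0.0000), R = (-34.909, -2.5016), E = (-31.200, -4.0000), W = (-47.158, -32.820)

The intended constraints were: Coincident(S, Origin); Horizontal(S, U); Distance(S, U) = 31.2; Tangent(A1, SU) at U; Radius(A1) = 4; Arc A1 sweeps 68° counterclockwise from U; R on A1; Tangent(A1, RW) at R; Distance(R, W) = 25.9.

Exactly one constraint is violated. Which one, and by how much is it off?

Distance(R, W) = 25.9 — off by 6.80.

S = (0.00, 0.00) ✓; S.y = 0.00, U.y = 0.00 ✓; |SU| = 31.20 ✓; ∠(EU, US) = 90.00° ✓; |EU| = 4.000 ✓; bearing(E→R) − bearing(E→U) = 68.00° ✓; |ER| = 4.000 ✓; ∠(ER, RW) = 90.00° ✓; |RW| = 32.70 ✗.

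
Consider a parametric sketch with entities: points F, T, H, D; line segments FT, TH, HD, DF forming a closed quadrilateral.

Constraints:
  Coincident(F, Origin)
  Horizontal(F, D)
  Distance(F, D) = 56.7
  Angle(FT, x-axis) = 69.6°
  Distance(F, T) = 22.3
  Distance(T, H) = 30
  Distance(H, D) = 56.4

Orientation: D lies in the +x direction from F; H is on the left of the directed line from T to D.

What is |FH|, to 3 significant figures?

52.0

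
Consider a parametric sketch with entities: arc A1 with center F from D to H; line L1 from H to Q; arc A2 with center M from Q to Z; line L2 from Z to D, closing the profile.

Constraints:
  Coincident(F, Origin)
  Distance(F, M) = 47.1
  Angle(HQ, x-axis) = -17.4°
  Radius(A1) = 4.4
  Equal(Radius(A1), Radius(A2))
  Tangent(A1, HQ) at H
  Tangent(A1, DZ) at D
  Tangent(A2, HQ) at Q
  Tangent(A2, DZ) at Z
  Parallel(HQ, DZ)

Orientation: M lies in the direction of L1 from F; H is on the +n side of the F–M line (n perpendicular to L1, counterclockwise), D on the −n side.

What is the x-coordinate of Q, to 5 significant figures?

46.260

The slot axis is L1's direction at -17.4°, so u = (cos -17.4°, sin -17.4°) = (0.95424, -0.29904) and n = (−sin -17.4°, cos -17.4°) = (0.29904, 0.95424). F is at the origin and M lies 47.1 along u from F, so M = 47.1·u = (44.945, -14.085). Tangency of A1 to both parallel lines with radius 4.4 puts H and D at F ± 4.4·n: H = (1.3158, 4.1987), D = (-1.3158, -4.1987). Equal radii place Q and Z the same way about M: Q = M + 4.4·n = (46.260, -9.8862), Z = M − 4.4·n = (43.629, -18.283). So Q.x = 46.260.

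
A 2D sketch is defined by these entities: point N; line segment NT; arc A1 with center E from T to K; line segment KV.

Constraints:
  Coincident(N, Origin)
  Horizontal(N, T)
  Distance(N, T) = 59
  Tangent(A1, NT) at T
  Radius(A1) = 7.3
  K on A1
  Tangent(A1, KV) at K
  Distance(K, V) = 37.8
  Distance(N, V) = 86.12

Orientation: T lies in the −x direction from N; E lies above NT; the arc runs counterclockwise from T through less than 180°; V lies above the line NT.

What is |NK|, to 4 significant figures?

54.30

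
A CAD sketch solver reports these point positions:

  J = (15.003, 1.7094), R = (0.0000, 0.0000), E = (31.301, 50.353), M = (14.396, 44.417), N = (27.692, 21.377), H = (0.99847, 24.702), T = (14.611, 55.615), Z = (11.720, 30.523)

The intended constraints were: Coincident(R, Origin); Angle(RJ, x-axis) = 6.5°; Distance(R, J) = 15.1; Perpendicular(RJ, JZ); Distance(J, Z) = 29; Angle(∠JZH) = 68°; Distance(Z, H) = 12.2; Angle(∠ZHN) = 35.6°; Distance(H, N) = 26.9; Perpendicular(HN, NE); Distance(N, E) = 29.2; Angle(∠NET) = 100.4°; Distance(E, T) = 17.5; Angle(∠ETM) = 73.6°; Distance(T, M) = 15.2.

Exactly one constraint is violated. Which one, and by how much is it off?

Distance(T, M) = 15.2 — off by 4.00.

R = (0.00, 0.00) ✓; RJ at 6.500° ✓; |RJ| = 15.10 ✓; ∠(RJ, JZ) = 90.00° ✓; |JZ| = 29.00 ✓; ∠JZH = 68.00° ✓; |ZH| = 12.20 ✓; ∠ZHN = 35.60° ✓; |HN| = 26.90 ✓; ∠(HN, NE) = 90.00° ✓; |NE| = 29.20 ✓; ∠NET = 100.4° ✓; |ET| = 17.50 ✓; ∠ETM = 73.60° ✓; |TM| = 11.20 ✗.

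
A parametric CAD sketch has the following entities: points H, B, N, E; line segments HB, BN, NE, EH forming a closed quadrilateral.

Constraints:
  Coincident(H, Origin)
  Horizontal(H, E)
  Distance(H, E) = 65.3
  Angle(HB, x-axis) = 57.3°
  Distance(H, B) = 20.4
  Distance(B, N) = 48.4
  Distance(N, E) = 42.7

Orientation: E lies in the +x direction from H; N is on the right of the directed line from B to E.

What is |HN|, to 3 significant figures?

41.4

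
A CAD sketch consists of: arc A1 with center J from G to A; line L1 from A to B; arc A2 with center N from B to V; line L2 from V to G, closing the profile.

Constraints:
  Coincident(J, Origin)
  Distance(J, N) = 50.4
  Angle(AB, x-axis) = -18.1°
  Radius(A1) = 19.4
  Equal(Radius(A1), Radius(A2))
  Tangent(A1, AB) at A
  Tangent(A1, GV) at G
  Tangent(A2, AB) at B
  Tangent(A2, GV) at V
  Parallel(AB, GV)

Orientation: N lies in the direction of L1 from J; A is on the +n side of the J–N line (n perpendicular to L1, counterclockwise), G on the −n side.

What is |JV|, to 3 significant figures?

54.0

The slot axis is L1's direction at -18.1°, so u = (cos -18.1°, sin -18.1°) = (0.951, -0.311) and n = (−sin -18.1°, cos -18.1°) = (0.311, 0.951). J is at the origin and N lies 50.4 along u from J, so N = 50.4·u = (47.9, -15.7). Tangency of A1 to both parallel lines with radius 19.4 puts A and G at J ± 19.4·n: A = (6.03, 18.4), G = (-6.03, -18.4). Equal radii place B and V the same way about N: B = N + 19.4·n = (53.9, 2.78), V = N − 19.4·n = (41.9, -34.1). Then |JV| = |V − J| = 54.0.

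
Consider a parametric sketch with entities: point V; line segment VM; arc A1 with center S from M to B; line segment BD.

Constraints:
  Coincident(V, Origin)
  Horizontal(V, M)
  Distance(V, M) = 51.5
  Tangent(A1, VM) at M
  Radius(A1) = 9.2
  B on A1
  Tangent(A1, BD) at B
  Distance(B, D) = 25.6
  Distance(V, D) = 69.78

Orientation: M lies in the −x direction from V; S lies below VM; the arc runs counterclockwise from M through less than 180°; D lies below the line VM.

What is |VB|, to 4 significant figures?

61.41

V is at the origin; VM is horizontal with |VM| = 51.5 and M on the −x side, so M = (-51.50, 0.000). The tangent condition forces SM to be normal to VM, so S = M + (0, -9.2) = (-51.50, -9.200). Since SB ⟂ BD (tangency), |SD| = √(9.2² + 25.6²) = 27.20 regardless of where B sits on A1. So D lies on both circle(V, 69.78) and circle(S, 27.20); the below-VM intersection is D = (-60.43, -34.90). B is the foot of the tangent from D: B = (-60.70, -9.298).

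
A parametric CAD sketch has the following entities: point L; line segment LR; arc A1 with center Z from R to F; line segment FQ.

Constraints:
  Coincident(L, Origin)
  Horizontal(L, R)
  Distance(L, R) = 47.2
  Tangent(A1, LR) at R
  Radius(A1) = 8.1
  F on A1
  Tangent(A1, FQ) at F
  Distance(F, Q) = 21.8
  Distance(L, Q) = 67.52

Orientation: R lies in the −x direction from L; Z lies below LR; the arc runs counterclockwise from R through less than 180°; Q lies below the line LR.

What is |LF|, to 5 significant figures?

55.032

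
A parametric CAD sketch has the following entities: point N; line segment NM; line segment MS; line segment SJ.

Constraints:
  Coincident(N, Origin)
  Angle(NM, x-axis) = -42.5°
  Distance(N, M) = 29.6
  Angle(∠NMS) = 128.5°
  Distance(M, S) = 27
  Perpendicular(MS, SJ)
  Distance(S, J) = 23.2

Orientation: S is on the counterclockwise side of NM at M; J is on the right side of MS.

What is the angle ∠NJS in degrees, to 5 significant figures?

44.414°

N is at the origin; NM runs at -42.5° with length 29.6, so M = 29.6·(cos -42.5°, sin -42.5°) = (21.823, -19.997). ∠NMS = 128.5°, so MS runs at -42.5° + (180° − 128.5°) = 9.0000° from the x-axis; with |MS| = 27.0, S = M + 27.0·(cos 9.0000°, sin 9.0000°) = (48.491, -15.774). MS is perpendicular to SJ; with |SJ| = 23.2 on the right of MS, J = S + 23.2·(0.15643, -0.98769) = (52.120, -38.688). Then cos ∠NJS = JN·JS / (|JN||JS|), giving 44.414°.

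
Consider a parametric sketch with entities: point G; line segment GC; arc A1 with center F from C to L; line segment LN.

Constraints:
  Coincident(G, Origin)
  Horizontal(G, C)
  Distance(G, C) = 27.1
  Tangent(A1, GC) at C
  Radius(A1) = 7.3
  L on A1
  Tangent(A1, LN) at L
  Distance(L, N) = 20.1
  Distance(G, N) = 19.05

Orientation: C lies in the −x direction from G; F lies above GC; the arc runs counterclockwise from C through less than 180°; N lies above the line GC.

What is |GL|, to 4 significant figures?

21.84

Checks: |FL| = 7.300 ✓; ∠(FL, LN) = 90.00° ✓; |LN| = 20.10 ✓; |GN| = 19.05 ✓.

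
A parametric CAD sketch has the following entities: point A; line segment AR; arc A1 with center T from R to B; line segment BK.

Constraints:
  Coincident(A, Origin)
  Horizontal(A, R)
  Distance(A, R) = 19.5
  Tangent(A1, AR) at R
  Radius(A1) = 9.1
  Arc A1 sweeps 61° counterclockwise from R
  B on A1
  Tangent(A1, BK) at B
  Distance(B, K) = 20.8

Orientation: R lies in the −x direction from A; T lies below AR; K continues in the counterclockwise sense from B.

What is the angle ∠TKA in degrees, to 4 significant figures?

6.011°

A is at the origin; A and R share the same y with |AR| = 19.5 and R on the −x side, so R = (-19.50, 0.000). A1 meets AR tangentially, so TR is at right angles to AR, so T = R + (0, -9.1) = (-19.50, -9.100). On A1, R sits at bearing 90° from T; a 61° counterclockwise sweep puts B at bearing 151°, so B = T + 9.1·(cos 151°, sin 151°) = (-27.46, -4.688). Since A1 is tangent to BK there, TB ⟂ BK, so BK runs along (−sin 151°, cos 151°); with |BK| = 20.8, K = (-37.54, -22.88). Then cos ∠TKA = KT·KA / (|KT||KA|), giving 6.011°.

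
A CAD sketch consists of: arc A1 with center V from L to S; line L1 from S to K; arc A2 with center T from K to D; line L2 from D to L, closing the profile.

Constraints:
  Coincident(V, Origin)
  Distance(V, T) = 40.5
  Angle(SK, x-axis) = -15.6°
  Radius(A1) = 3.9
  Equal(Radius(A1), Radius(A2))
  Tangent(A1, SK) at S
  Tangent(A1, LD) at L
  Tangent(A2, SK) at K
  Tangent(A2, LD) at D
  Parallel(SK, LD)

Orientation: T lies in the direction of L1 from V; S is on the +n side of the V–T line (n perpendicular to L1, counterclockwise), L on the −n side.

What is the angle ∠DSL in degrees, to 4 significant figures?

79.10°

The slot axis is L1's direction at -15.6°, so u = (cos -15.6°, sin -15.6°) = (0.9632, -0.2689) and n = (−sin -15.6°, cos -15.6°) = (0.2689, 0.9632). V is at the origin and T lies 40.5 along u from V, so T = 40.5·u = (39.01, -10.89). Tangency of A1 to both parallel lines with radius 3.9 puts S and L at V ± 3.9·n: S = (1.049, 3.756), L = (-1.049, -3.756). Equal radii place K and D the same way about T: K = T + 3.9·n = (40.06, -7.135), D = T − 3.9·n = (37.96, -14.65). Then cos ∠DSL = SD·SL / (|SD||SL|), giving 79.10°.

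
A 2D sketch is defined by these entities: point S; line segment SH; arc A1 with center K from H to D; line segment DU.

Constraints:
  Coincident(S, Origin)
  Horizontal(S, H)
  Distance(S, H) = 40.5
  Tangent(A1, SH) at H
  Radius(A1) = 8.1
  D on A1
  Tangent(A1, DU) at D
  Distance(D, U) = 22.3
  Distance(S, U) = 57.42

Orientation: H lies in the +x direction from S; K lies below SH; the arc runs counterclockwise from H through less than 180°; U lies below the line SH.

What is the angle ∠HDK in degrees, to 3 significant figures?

24.9°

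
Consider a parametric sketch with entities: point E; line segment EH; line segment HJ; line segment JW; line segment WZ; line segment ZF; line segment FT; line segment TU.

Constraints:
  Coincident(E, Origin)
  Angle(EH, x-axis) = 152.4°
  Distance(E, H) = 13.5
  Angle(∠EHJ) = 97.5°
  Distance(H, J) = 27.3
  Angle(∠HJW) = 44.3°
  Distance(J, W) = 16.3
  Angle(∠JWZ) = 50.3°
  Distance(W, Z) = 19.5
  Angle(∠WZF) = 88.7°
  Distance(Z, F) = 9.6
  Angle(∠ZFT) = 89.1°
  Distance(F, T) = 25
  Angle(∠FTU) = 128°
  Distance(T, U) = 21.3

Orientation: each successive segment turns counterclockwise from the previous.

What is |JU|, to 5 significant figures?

35.565

∠ZFT = 89.1° gives FT at -37.500° from the x-axis; with |FT| = 25.0, T = (-12.772, -23.369). ∠FTU = 128.0° gives TU at 14.500° from the x-axis; with |TU| = 21.3, U = (7.8495, -18.036). Then |JU| = |U − J| = 35.565.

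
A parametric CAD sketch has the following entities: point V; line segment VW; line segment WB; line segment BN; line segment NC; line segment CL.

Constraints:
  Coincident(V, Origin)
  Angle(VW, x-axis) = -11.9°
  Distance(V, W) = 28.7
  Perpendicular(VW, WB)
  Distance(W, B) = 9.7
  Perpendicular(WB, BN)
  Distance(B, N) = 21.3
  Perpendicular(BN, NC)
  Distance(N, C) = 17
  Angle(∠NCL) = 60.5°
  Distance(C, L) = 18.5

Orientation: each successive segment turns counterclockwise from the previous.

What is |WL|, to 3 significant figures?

5.50

V is at the origin; VW runs at -11.9° with length 28.7, so W = (28.1, -5.92). The perpendicularity gives WB at right angles to VW, so WB runs at 78.1°; with |WB| = 9.7, B = (30.1, 3.57). WB is perpendicular to BN, so BN runs at 168°; with |BN| = 21.3, N = (9.24, 7.97). BN ⟂ NC, so NC runs at -102°; with |NC| = 17.0, C = (5.74, -8.67). ∠NCL = 60.5° gives CL at 17.6° from the x-axis; with |CL| = 18.5, L = (23.4, -3.08). Then |WL| = |L − W| = 5.50.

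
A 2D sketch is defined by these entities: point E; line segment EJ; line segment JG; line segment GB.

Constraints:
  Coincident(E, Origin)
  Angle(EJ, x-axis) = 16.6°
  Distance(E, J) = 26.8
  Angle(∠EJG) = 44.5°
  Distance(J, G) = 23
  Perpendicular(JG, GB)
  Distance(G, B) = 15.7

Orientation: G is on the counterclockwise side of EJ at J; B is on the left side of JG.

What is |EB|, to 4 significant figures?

4.960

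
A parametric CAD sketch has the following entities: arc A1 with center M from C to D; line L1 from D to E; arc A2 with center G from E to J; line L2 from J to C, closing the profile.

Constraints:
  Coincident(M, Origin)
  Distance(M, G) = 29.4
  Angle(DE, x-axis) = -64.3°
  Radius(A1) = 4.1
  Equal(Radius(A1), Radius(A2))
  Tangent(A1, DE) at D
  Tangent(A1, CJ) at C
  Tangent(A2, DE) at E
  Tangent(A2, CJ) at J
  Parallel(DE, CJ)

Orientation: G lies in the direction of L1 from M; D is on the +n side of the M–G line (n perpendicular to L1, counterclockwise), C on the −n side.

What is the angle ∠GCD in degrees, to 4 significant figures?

82.06°

M is at the origin and G lies 29.4 along u from M, so G = 29.4·u = (12.75, -26.49). Tangency of A1 to both parallel lines with radius 4.1 puts D and C at M ± 4.1·n: D = (3.694, 1.778), C = (-3.694, -1.778). Then cos ∠GCD = CG·CD / (|CG||CD|), giving 82.06°.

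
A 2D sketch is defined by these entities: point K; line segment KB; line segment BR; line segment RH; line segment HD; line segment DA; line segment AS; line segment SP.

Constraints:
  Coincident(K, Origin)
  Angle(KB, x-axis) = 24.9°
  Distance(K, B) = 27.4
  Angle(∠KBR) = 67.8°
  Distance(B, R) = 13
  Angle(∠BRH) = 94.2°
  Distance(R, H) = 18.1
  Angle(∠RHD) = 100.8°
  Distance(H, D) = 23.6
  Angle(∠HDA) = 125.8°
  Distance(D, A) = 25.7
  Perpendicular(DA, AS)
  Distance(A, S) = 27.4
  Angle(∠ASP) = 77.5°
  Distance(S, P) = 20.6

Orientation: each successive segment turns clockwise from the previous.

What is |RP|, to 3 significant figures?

11.7

K is at the origin; KB runs at 24.9° with length 27.4, so B = (24.9, 11.5). ∠KBR = 67.8° gives BR at -87.3° from the x-axis; with |BR| = 13.0, R = (25.5, -1.45). ∠BRH = 94.2° gives RH at -173° from the x-axis; with |RH| = 18.1, H = (7.50, -3.62). ∠RHD = 100.8° gives HD at 108° from the x-axis; with |HD| = 23.6, D = (0.321, 18.9). ∠HDA = 125.8° gives DA at 53.5° from the x-axis; with |DA| = 25.7, A = (15.6, 39.5). DA is perpendicular to AS, so AS runs at -36.5°; with |AS| = 27.4, S = (37.6, 23.2). ∠ASP = 77.5° gives SP at -139° from the x-axis; with |SP| = 20.6, P = (22.1, 9.71). Then |RP| = |P − R| = 11.7.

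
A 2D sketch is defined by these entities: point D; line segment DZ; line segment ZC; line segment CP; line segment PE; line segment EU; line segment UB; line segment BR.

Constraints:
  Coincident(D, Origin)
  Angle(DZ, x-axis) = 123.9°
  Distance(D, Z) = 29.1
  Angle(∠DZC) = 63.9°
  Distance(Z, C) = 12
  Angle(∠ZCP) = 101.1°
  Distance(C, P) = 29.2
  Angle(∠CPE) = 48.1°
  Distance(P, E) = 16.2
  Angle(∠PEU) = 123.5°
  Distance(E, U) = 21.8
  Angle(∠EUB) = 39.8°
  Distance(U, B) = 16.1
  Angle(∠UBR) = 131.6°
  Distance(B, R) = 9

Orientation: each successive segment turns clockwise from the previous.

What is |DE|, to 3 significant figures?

10.8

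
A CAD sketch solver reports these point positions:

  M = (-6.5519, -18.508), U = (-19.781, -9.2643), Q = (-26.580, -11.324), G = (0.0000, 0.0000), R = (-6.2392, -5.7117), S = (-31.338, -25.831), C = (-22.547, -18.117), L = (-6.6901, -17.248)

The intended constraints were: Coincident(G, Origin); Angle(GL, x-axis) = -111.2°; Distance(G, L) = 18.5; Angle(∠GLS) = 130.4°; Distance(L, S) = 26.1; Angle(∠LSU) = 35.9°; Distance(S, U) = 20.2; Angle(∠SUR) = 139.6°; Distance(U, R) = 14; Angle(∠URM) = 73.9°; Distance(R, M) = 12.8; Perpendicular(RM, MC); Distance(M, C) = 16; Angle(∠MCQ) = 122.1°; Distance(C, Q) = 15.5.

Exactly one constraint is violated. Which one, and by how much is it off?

Distance(C, Q) = 15.5 — off by 7.60.

G = (0.00, 0.00) ✓; GL at -111.2° ✓; |GL| = 18.50 ✓; ∠GLS = 130.4° ✓; |LS| = 26.10 ✓; ∠LSU = 35.90° ✓; |SU| = 20.20 ✓; ∠SUR = 139.6° ✓; |UR| = 14.00 ✓; ∠URM = 73.90° ✓; |RM| = 12.80 ✓; ∠(RM, MC) = 90.00° ✓; |MC| = 16.00 ✓; ∠MCQ = 122.1° ✓; |CQ| = 7.900 ✗.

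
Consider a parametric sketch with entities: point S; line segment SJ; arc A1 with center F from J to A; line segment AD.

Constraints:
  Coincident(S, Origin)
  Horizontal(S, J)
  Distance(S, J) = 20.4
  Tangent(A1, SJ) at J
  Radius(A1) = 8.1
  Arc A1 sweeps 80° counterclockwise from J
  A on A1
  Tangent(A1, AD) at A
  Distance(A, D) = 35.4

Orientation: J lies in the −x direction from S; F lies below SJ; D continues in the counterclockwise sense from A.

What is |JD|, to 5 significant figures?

43.890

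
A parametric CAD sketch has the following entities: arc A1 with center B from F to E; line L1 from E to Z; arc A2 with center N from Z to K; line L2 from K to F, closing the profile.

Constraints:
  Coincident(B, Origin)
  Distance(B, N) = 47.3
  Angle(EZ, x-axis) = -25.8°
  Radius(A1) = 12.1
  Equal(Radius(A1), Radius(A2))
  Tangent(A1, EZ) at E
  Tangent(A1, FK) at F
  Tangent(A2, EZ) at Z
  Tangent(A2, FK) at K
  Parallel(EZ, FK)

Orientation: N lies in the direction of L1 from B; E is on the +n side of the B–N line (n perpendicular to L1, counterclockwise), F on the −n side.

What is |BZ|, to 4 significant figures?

48.82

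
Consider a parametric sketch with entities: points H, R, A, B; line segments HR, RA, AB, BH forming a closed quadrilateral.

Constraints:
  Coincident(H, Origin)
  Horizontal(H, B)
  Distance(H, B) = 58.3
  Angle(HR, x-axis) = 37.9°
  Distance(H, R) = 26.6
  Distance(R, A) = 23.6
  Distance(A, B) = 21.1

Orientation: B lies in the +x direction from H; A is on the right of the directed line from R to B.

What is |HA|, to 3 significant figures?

37.2

Checks: HR at 37.90° ✓; |RA| = 23.60 ✓; |AB| = 21.10 ✓.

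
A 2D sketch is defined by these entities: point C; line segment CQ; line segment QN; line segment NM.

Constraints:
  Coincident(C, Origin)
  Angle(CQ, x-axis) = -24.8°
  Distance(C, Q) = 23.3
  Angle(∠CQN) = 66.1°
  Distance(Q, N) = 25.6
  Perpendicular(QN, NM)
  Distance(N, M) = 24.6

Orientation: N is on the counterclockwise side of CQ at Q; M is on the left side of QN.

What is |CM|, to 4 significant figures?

16.49

C is at the origin; CQ runs at -24.8° with length 23.3, so Q = 23.3·(cos -24.8°, sin -24.8°) = (21.15, -9.773). ∠CQN = 66.1°, so QN runs at -24.8° + (180° − 66.1°) = 89.10° from the x-axis; with |QN| = 25.6, N = Q + 25.6·(cos 89.10°, sin 89.10°) = (21.55, 15.82). The perpendicularity gives NM at right angles to QN; with |NM| = 24.6 on the left of QN, M = N + 24.6·(-0.9999, 0.01571) = (-3.044, 16.21). Then |CM| = |M − C| = 16.49.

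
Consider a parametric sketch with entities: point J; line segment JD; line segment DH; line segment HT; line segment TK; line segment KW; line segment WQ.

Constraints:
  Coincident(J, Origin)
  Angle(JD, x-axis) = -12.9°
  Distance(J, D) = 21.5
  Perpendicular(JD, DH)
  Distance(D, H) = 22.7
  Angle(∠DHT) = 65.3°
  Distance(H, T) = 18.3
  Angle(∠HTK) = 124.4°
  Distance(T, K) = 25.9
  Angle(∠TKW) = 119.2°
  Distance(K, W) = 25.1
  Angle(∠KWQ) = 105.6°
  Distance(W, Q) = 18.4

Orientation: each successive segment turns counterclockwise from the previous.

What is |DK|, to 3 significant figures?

23.5

J is at the origin; JD runs at -12.9° with length 21.5, so D = (21.0, -4.80). JD is perpendicular to DH, so DH runs at 77.1°; with |DH| = 22.7, H = (26.0, 17.3). ∠DHT = 65.3° gives HT at -168° from the x-axis; with |HT| = 18.3, T = (8.11, 13.6). ∠HTK = 124.4° gives TK at -113° from the x-axis; with |TK| = 25.9, K = (-1.84, -10.3). Then |DK| = |K − D| = 23.5.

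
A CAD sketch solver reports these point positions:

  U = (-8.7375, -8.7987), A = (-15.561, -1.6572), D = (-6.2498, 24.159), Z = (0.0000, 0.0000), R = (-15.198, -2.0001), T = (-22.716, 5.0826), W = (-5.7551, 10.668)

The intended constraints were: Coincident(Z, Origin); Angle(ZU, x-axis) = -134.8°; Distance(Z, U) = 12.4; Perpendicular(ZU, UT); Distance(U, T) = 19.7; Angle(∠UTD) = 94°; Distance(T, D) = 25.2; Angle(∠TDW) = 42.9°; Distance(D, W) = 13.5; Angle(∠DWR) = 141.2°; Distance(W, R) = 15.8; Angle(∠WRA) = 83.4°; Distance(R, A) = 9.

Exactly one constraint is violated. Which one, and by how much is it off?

Distance(R, A) = 9 — off by 8.50.

Z = (0.00, 0.00) ✓; ZU at -134.8° ✓; |ZU| = 12.40 ✓; ∠(ZU, UT) = 90.00° ✓; |UT| = 19.70 ✓; ∠UTD = 94.00° ✓; |TD| = 25.20 ✓; ∠TDW = 42.90° ✓; |DW| = 13.50 ✓; ∠DWR = 141.2° ✓; |WR| = 15.80 ✓; ∠WRA = 83.33° ✓; |RA| = 0.4993 ✗.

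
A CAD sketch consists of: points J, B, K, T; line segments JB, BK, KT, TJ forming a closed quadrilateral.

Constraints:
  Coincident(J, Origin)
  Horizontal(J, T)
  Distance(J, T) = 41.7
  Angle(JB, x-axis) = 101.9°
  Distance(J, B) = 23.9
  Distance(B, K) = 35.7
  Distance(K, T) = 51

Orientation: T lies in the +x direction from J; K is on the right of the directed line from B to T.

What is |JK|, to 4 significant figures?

14.49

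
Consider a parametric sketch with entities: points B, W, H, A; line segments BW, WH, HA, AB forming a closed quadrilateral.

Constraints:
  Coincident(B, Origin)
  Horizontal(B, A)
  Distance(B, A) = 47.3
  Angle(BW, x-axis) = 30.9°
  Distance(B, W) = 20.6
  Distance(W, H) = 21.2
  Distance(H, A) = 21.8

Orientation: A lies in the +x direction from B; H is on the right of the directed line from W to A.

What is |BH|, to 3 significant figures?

28.4

B is at the origin; BA is horizontal with |BA| = 47.3 and A in +x, so A = (47.3, 0). BW runs at 30.9° with |BW| = 20.6, so W = (17.7, 10.6). H is determined by |WH| = 21.2 and |HA| = 21.8 together: it lies at the intersection of circle(W, 21.2) and circle(A, 21.8). With |WA| = 31.5, the foot of the radical line on WA is 15.3 from W and the perpendicular offset is √(21.2² − 15.3²) = 14.7. Taking the right-of-WA solution: H = (27.2, -8.37).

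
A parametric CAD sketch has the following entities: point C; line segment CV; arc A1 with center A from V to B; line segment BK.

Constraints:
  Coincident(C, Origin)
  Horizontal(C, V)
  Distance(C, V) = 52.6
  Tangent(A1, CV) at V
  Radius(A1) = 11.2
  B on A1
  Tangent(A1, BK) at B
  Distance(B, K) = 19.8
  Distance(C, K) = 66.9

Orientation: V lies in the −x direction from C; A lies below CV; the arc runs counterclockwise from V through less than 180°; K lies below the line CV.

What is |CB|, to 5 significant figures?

64.960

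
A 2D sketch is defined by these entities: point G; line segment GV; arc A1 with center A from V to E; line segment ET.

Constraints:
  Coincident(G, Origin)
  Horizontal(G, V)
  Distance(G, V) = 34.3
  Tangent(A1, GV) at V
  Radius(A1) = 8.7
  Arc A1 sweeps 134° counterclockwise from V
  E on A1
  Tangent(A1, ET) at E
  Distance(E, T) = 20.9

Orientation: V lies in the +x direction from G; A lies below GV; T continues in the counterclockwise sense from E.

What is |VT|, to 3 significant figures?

30.9

G is at the origin; G and V share the same y with |GV| = 34.3 and V on the +x side, so V = (34.3, 0.00). Tangency of A1 to GV means the radius AV is perpendicular to GV, so A = V + (0, -8.7) = (34.3, -8.70). On A1, V sits at bearing 90° from A; a 134° counterclockwise sweep puts E at bearing 224°, so E = A + 8.7·(cos 224°, sin 224°) = (28.0, -14.7). The tangent condition forces AE to be normal to ET, so ET runs along (−sin 224°, cos 224°); with |ET| = 20.9, T = (42.6, -29.8). Then |VT| = |T − V| = 30.9.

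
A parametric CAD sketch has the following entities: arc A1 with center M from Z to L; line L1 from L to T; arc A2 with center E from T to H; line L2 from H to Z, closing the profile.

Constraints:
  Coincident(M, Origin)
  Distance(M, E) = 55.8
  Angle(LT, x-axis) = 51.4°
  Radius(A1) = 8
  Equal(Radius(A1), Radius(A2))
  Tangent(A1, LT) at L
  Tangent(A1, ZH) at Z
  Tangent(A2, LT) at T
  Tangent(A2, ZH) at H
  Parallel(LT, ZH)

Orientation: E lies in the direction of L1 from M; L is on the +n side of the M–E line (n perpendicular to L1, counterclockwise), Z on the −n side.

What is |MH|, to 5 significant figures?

56.371

The slot axis is L1's direction at 51.4°, so u = (cos 51.4°, sin 51.4°) = (0.62388, 0.78152) and n = (−sin 51.4°, cos 51.4°) = (-0.78152, 0.62388). M is at the origin and E lies 55.8 along u from M, so E = 55.8·u = (34.812, 43.609). Tangency of A1 to both parallel lines with radius 8.0 puts L and Z at M ± 8.0·n: L = (-6.2522, 4.9910), Z = (6.2522, -4.9910). Equal radii place T and H the same way about E: T = E + 8.0·n = (28.560, 48.600), H = E − 8.0·n = (41.065, 38.618). Then |MH| = |H − M| = 56.371.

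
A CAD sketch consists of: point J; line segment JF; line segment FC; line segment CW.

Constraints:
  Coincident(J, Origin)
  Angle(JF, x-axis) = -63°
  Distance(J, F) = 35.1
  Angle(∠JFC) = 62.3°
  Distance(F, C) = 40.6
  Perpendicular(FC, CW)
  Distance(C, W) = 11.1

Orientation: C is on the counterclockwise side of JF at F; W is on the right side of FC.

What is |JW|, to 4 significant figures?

48.67

J is at the origin; JF runs at -63.0° with length 35.1, so F = 35.1·(cos -63.0°, sin -63.0°) = (15.94, -31.27). ∠JFC = 62.3°, so FC runs at -63.0° + (180° − 62.3°) = 54.70° from the x-axis; with |FC| = 40.6, C = F + 40.6·(cos 54.70°, sin 54.70°) = (39.40, 1.861). FC ⟂ CW; with |CW| = 11.1 on the right of FC, W = C + 11.1·(0.8161, -0.5779) = (48.46, -4.553). Then |JW| = |W − J| = 48.67.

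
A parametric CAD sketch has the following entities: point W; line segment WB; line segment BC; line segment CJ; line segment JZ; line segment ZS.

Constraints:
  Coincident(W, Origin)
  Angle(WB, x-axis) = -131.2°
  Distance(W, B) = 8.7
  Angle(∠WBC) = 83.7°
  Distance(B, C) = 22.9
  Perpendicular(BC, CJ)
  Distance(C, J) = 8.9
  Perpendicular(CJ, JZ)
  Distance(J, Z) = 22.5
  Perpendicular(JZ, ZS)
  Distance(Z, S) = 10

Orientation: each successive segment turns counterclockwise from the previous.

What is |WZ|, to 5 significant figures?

0.60947

W is at the origin; WB runs at -131.2° with length 8.7, so B = (-5.7306, -6.5460). ∠WBC = 83.7° gives BC at -34.900° from the x-axis; with |BC| = 22.9, C = (13.051, -19.648). BC is perpendicular to CJ, so CJ runs at 55.100°; with |CJ| = 8.9, J = (18.143, -12.349). CJ is perpendicular to JZ, so JZ runs at 145.10°; with |JZ| = 22.5, Z = (-0.31044, 0.52448). Then |WZ| = |Z − W| = 0.60947.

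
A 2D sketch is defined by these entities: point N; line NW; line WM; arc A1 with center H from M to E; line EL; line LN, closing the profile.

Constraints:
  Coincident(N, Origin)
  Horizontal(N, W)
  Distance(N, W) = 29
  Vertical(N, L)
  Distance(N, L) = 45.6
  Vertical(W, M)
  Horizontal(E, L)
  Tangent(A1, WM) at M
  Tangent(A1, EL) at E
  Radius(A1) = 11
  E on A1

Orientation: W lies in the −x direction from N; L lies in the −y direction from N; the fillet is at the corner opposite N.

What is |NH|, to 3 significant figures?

39.0

NL is vertical with |NL| = 45.6 and L on the −y side, so L = (0.00, -45.6). The virtual corner opposite N is at (-29.0, -45.6). A1 meets WM tangentially, so HM is at right angles to WM and since A1 is tangent to EL there, HE ⟂ EL, with radius 11.0, so the center H sits 11.0 in from both sides at H = (-18.0, -34.6). Then |NH| = |H − N| = 39.0.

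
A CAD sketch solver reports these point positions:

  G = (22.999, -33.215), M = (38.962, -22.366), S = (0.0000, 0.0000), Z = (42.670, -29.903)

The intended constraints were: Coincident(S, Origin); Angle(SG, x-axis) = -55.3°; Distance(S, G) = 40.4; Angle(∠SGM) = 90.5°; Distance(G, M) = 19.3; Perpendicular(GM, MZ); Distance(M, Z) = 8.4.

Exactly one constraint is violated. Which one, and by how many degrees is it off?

Perpendicular(GM, MZ) — off by 8.01°.

S = (0.00, 0.00) ✓; SG at -55.30° ✓; |SG| = 40.40 ✓; ∠SGM = 90.50° ✓; |GM| = 19.30 ✓; ∠(GM, MZ) = 98.01° ✗; |MZ| = 8.400 ✓.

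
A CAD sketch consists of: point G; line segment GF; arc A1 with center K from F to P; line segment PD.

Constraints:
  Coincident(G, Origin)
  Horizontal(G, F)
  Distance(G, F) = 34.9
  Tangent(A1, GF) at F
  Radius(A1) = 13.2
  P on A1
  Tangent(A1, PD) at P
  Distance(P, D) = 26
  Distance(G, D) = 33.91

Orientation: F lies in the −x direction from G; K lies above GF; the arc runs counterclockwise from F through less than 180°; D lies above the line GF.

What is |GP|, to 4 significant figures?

24.15

Checks: |GF| = 34.90 ✓; |KP| = 13.20 ✓; ∠(KP, PD) = 90.00° ✓; |PD| = 26.00 ✓; |GD| = 33.91 ✓.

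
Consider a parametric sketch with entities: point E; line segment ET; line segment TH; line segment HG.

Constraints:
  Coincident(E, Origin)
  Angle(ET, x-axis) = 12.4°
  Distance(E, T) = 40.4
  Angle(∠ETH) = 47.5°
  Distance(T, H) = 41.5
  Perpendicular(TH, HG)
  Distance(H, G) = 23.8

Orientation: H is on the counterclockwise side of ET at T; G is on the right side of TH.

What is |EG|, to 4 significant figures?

55.44

E is at the origin; ET runs at 12.4° with length 40.4, so T = 40.4·(cos 12.4°, sin 12.4°) = (39.46, 8.675). ∠ETH = 47.5°, so TH runs at 12.4° + (180° − 47.5°) = 144.9° from the x-axis; with |TH| = 41.5, H = T + 41.5·(cos 144.9°, sin 144.9°) = (5.504, 32.54). The perpendicularity gives HG at right angles to TH; with |HG| = 23.8 on the right of TH, G = H + 23.8·(0.5750, 0.8181) = (19.19, 52.01). Then |EG| = |G − E| = 55.44.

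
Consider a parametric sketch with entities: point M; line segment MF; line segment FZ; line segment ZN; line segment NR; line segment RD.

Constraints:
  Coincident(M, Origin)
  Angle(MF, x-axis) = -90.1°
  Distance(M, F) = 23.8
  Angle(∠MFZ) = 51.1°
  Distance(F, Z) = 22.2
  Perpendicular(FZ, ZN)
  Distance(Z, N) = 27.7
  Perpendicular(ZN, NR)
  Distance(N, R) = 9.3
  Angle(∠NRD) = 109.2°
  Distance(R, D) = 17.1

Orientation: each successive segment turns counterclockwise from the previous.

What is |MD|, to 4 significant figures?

10.36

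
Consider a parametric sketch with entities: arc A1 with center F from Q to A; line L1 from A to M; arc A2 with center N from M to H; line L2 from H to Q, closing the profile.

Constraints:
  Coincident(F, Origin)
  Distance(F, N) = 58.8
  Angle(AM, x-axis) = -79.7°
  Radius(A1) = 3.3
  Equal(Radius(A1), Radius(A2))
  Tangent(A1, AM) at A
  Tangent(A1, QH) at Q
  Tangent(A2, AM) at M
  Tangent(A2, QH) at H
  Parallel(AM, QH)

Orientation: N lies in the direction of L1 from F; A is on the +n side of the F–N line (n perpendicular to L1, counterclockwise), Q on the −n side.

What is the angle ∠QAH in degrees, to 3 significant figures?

83.6°

Tangency of A1 to both parallel lines with radius 3.3 puts A and Q at F ± 3.3·n: A = (3.25, 0.590), Q = (-3.25, -0.590). Equal radii place M and H the same way about N: M = N + 3.3·n = (13.8, -57.3), H = N − 3.3·n = (7.27, -58.4). Then cos ∠QAH = AQ·AH / (|AQ||AH|), giving 83.6°.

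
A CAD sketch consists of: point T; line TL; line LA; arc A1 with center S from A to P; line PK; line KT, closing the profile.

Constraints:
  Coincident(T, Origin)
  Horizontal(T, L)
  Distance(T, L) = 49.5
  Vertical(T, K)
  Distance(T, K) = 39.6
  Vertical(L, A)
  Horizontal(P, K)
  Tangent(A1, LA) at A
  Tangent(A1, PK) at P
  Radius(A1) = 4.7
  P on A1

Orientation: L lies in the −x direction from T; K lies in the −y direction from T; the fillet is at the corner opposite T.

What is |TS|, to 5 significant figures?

56.790

T is at the origin; T and L share the same y with |TL| = 49.5 and L on the −x side, so L = (-49.500, 0.0000). TK is vertical with |TK| = 39.6 and K on the −y side, so K = (0.0000, -39.600). The virtual corner opposite T is at (-49.500, -39.600). The tangent condition forces SA to be normal to LA and A1 meets PK tangentially, so SP is at right angles to PK, with radius 4.7, so the center S sits 4.7 in from both sides at S = (-44.800, -34.900). Then |TS| = |S − T| = 56.790.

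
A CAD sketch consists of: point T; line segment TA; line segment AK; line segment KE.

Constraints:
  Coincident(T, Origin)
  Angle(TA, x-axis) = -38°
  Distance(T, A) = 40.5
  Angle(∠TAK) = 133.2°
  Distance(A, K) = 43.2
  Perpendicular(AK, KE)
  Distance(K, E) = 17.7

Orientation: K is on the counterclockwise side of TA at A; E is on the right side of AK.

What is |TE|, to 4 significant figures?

85.21

T is at the origin; TA runs at -38.0° with length 40.5, so A = 40.5·(cos -38.0°, sin -38.0°) = (31.91, -24.93). ∠TAK = 133.2°, so AK runs at -38.0° + (180° − 133.2°) = 8.800° from the x-axis; with |AK| = 43.2, K = A + 43.2·(cos 8.800°, sin 8.800°) = (74.61, -18.33). AK is perpendicular to KE; with |KE| = 17.7 on the right of AK, E = K + 17.7·(0.1530, -0.9882) = (77.31, -35.82). Then |TE| = |E − T| = 85.21.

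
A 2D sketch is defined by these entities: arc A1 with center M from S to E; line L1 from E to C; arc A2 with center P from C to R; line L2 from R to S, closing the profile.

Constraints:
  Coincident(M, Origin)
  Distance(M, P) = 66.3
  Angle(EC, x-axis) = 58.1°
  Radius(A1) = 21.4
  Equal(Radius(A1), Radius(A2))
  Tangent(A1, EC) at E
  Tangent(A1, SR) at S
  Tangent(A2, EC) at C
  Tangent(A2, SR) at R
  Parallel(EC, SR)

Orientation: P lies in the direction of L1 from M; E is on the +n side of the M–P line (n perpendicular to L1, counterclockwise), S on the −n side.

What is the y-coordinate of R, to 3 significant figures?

45.0

The slot axis is L1's direction at 58.1°, so u = (cos 58.1°, sin 58.1°) = (0.528, 0.849) and n = (−sin 58.1°, cos 58.1°) = (-0.849, 0.528). M is at the origin and P lies 66.3 along u from M, so P = 66.3·u = (35.0, 56.3). Tangency of A1 to both parallel lines with radius 21.4 puts E and S at M ± 21.4·n: E = (-18.2, 11.3), S = (18.2, -11.3). Equal radii place C and R the same way about P: C = P + 21.4·n = (16.9, 67.6), R = P − 21.4·n = (53.2, 45.0). So R.y = 45.0.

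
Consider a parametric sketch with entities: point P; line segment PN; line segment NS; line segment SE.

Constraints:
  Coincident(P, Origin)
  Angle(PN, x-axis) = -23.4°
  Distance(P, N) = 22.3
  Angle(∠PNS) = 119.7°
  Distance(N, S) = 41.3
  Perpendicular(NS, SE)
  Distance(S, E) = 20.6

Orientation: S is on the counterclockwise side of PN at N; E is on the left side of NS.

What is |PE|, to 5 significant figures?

52.363

P is at the origin; PN runs at -23.4° with length 22.3, so N = 22.3·(cos -23.4°, sin -23.4°) = (20.466, -8.8564). ∠PNS = 119.7°, so NS runs at -23.4° + (180° − 119.7°) = 36.900° from the x-axis; with |NS| = 41.3, S = N + 41.3·(cos 36.900°, sin 36.900°) = (53.493, 15.941). NS is perpendicular to SE; with |SE| = 20.6 on the left of NS, E = S + 20.6·(-0.60042, 0.79968) = (41.124, 32.414). Then |PE| = |E − P| = 52.363.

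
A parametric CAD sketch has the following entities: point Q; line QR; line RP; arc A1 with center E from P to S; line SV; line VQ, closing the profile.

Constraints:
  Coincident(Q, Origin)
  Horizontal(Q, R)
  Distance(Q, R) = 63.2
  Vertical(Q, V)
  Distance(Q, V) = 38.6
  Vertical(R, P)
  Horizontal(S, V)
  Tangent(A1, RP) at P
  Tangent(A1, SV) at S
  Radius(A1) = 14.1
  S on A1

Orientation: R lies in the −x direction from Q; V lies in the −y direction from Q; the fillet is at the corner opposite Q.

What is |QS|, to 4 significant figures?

62.46

Q is at the origin; Q and R share the same y with |QR| = 63.2 and R on the −x side, so R = (-63.20, 0.000). QV is vertical with |QV| = 38.6 and V on the −y side, so V = (0.000, -38.60). The virtual corner opposite Q is at (-63.20, -38.60). Tangency of A1 to RP means the radius EP is perpendicular to RP and A1 meets SV tangentially, so ES is at right angles to SV, with radius 14.1, so the center E sits 14.1 in from both sides at E = (-49.10, -24.50). That places the tangent points at P = (-63.20, -24.50) on RP and S = (-49.10, -38.60) on SV. Then |QS| = |S − Q| = 62.46.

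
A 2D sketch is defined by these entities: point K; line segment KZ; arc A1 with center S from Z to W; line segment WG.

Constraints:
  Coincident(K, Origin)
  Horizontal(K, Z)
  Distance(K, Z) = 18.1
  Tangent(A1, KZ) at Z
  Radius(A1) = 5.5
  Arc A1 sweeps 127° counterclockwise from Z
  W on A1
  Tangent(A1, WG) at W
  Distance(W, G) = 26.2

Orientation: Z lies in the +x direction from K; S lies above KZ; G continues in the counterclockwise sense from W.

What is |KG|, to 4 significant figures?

30.49

On A1, Z sits at bearing -90° from S; a 127° counterclockwise sweep puts W at bearing 37°, so W = S + 5.5·(cos 37°, sin 37°) = (22.49, 8.810). Since A1 is tangent to WG there, SW ⟂ WG, so WG runs along (−sin 37°, cos 37°); with |WG| = 26.2, G = (6.725, 29.73). Then |KG| = |G − K| = 30.49.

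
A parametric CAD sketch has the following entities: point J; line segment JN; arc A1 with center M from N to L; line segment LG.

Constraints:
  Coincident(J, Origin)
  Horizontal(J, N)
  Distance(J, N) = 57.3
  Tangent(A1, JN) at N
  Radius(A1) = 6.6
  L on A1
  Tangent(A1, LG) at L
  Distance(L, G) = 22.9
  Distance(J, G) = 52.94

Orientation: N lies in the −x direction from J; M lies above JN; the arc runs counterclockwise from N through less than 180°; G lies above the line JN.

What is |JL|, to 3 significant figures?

51.1

J is at the origin; JN is horizontal with |JN| = 57.3 and N on the −x side, so N = (-57.3, 0.00). The tangent condition forces MN to be normal to JN, so M = N + (0, 6.6) = (-57.3, 6.60). Since ML ⟂ LG (tangency), |MG| = √(6.6² + 22.9²) = 23.8 regardless of where L sits on A1. So G lies on both circle(J, 52.94) and circle(M, 23.8); the above-JN intersection is G = (-45.4, 27.2). L is the foot of the tangent from G: L = (-50.9, 5.01).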